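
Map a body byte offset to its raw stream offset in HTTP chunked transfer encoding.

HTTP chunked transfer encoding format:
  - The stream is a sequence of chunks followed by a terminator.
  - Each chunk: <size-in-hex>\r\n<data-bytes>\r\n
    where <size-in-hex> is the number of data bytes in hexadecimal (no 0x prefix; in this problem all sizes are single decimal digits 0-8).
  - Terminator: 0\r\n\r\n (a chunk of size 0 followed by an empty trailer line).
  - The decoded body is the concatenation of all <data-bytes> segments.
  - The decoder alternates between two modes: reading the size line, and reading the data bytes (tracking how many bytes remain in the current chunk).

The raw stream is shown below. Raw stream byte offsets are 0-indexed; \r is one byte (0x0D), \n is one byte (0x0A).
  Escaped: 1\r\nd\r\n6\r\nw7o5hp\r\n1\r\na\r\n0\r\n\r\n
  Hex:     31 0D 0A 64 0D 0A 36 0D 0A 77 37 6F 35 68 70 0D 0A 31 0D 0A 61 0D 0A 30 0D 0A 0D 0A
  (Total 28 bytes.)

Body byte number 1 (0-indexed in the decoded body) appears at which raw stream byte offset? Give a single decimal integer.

Answer: 9

Derivation:
Chunk 1: stream[0..1]='1' size=0x1=1, data at stream[3..4]='d' -> body[0..1], body so far='d'
Chunk 2: stream[6..7]='6' size=0x6=6, data at stream[9..15]='w7o5hp' -> body[1..7], body so far='dw7o5hp'
Chunk 3: stream[17..18]='1' size=0x1=1, data at stream[20..21]='a' -> body[7..8], body so far='dw7o5hpa'
Chunk 4: stream[23..24]='0' size=0 (terminator). Final body='dw7o5hpa' (8 bytes)
Body byte 1 at stream offset 9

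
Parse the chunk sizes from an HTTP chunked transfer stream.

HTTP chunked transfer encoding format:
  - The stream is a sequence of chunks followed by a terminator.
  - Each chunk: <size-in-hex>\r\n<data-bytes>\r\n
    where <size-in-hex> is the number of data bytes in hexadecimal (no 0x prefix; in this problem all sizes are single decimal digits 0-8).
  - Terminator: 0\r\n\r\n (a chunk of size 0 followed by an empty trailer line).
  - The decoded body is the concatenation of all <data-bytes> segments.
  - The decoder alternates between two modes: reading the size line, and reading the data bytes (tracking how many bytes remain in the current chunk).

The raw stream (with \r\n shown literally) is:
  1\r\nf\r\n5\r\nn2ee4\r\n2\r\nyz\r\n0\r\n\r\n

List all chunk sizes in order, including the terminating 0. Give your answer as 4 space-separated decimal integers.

Chunk 1: stream[0..1]='1' size=0x1=1, data at stream[3..4]='f' -> body[0..1], body so far='f'
Chunk 2: stream[6..7]='5' size=0x5=5, data at stream[9..14]='n2ee4' -> body[1..6], body so far='fn2ee4'
Chunk 3: stream[16..17]='2' size=0x2=2, data at stream[19..21]='yz' -> body[6..8], body so far='fn2ee4yz'
Chunk 4: stream[23..24]='0' size=0 (terminator). Final body='fn2ee4yz' (8 bytes)

Answer: 1 5 2 0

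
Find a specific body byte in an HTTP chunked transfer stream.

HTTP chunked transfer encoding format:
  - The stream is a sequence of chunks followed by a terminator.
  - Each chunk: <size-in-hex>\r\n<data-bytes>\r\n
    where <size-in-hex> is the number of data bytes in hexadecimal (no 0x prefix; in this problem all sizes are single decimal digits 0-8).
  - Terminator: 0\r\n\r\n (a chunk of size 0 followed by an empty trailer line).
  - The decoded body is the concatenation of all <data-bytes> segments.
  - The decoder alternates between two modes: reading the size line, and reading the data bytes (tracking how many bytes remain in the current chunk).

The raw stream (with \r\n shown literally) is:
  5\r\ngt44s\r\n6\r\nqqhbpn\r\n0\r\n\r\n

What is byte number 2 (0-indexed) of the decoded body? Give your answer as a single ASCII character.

Answer: 4

Derivation:
Chunk 1: stream[0..1]='5' size=0x5=5, data at stream[3..8]='gt44s' -> body[0..5], body so far='gt44s'
Chunk 2: stream[10..11]='6' size=0x6=6, data at stream[13..19]='qqhbpn' -> body[5..11], body so far='gt44sqqhbpn'
Chunk 3: stream[21..22]='0' size=0 (terminator). Final body='gt44sqqhbpn' (11 bytes)
Body byte 2 = '4'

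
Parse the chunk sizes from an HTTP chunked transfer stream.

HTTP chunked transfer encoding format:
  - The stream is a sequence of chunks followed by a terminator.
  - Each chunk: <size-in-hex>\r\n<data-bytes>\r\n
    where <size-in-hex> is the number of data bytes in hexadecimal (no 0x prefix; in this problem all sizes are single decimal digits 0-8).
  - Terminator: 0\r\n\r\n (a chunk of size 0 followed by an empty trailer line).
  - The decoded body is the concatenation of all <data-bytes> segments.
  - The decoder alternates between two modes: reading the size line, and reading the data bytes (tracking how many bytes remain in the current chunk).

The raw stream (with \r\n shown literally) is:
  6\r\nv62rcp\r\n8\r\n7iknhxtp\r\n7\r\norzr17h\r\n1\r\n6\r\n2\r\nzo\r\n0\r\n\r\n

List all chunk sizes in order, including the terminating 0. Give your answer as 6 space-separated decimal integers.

Answer: 6 8 7 1 2 0

Derivation:
Chunk 1: stream[0..1]='6' size=0x6=6, data at stream[3..9]='v62rcp' -> body[0..6], body so far='v62rcp'
Chunk 2: stream[11..12]='8' size=0x8=8, data at stream[14..22]='7iknhxtp' -> body[6..14], body so far='v62rcp7iknhxtp'
Chunk 3: stream[24..25]='7' size=0x7=7, data at stream[27..34]='orzr17h' -> body[14..21], body so far='v62rcp7iknhxtporzr17h'
Chunk 4: stream[36..37]='1' size=0x1=1, data at stream[39..40]='6' -> body[21..22], body so far='v62rcp7iknhxtporzr17h6'
Chunk 5: stream[42..43]='2' size=0x2=2, data at stream[45..47]='zo' -> body[22..24], body so far='v62rcp7iknhxtporzr17h6zo'
Chunk 6: stream[49..50]='0' size=0 (terminator). Final body='v62rcp7iknhxtporzr17h6zo' (24 bytes)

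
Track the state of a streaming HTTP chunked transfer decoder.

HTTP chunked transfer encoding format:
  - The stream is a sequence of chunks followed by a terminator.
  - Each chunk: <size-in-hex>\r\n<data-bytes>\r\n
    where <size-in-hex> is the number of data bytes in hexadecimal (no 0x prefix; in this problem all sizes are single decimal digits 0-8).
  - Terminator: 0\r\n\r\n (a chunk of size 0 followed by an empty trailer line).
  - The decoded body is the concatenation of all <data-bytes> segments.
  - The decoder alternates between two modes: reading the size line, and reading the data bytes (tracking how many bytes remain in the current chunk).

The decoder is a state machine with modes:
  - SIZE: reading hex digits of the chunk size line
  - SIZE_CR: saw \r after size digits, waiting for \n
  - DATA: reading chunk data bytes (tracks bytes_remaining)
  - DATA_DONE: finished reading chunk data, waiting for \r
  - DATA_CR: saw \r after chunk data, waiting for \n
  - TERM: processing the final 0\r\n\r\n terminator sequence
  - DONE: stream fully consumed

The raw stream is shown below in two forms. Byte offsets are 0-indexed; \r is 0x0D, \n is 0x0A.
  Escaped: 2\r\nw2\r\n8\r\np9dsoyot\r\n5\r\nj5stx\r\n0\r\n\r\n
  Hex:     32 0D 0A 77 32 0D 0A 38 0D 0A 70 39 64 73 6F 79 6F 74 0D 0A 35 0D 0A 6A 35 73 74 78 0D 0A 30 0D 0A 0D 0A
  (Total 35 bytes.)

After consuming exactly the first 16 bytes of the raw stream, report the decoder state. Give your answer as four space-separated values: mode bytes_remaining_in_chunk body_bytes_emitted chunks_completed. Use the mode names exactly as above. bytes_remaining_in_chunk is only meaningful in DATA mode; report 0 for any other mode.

Byte 0 = '2': mode=SIZE remaining=0 emitted=0 chunks_done=0
Byte 1 = 0x0D: mode=SIZE_CR remaining=0 emitted=0 chunks_done=0
Byte 2 = 0x0A: mode=DATA remaining=2 emitted=0 chunks_done=0
Byte 3 = 'w': mode=DATA remaining=1 emitted=1 chunks_done=0
Byte 4 = '2': mode=DATA_DONE remaining=0 emitted=2 chunks_done=0
Byte 5 = 0x0D: mode=DATA_CR remaining=0 emitted=2 chunks_done=0
Byte 6 = 0x0A: mode=SIZE remaining=0 emitted=2 chunks_done=1
Byte 7 = '8': mode=SIZE remaining=0 emitted=2 chunks_done=1
Byte 8 = 0x0D: mode=SIZE_CR remaining=0 emitted=2 chunks_done=1
Byte 9 = 0x0A: mode=DATA remaining=8 emitted=2 chunks_done=1
Byte 10 = 'p': mode=DATA remaining=7 emitted=3 chunks_done=1
Byte 11 = '9': mode=DATA remaining=6 emitted=4 chunks_done=1
Byte 12 = 'd': mode=DATA remaining=5 emitted=5 chunks_done=1
Byte 13 = 's': mode=DATA remaining=4 emitted=6 chunks_done=1
Byte 14 = 'o': mode=DATA remaining=3 emitted=7 chunks_done=1
Byte 15 = 'y': mode=DATA remaining=2 emitted=8 chunks_done=1

Answer: DATA 2 8 1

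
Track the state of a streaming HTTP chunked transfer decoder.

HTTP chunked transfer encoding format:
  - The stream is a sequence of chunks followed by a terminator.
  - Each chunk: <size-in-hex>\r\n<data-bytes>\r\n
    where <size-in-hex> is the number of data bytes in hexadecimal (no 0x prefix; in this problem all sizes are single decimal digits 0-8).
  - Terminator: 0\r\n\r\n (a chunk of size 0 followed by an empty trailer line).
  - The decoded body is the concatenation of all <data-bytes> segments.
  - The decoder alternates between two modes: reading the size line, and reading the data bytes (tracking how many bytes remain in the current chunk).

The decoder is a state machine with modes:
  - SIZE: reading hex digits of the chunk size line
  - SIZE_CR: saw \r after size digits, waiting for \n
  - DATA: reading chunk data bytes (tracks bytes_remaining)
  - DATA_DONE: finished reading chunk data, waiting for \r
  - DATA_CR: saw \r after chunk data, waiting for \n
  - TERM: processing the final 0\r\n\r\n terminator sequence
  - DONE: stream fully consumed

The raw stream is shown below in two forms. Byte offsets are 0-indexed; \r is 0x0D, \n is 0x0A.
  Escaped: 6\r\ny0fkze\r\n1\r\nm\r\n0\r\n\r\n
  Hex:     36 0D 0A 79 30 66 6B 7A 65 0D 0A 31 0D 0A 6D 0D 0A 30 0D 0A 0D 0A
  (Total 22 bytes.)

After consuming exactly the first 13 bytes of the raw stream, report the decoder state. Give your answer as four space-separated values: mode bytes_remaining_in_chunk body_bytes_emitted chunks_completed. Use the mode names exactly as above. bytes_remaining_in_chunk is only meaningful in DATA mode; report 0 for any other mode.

Answer: SIZE_CR 0 6 1

Derivation:
Byte 0 = '6': mode=SIZE remaining=0 emitted=0 chunks_done=0
Byte 1 = 0x0D: mode=SIZE_CR remaining=0 emitted=0 chunks_done=0
Byte 2 = 0x0A: mode=DATA remaining=6 emitted=0 chunks_done=0
Byte 3 = 'y': mode=DATA remaining=5 emitted=1 chunks_done=0
Byte 4 = '0': mode=DATA remaining=4 emitted=2 chunks_done=0
Byte 5 = 'f': mode=DATA remaining=3 emitted=3 chunks_done=0
Byte 6 = 'k': mode=DATA remaining=2 emitted=4 chunks_done=0
Byte 7 = 'z': mode=DATA remaining=1 emitted=5 chunks_done=0
Byte 8 = 'e': mode=DATA_DONE remaining=0 emitted=6 chunks_done=0
Byte 9 = 0x0D: mode=DATA_CR remaining=0 emitted=6 chunks_done=0
Byte 10 = 0x0A: mode=SIZE remaining=0 emitted=6 chunks_done=1
Byte 11 = '1': mode=SIZE remaining=0 emitted=6 chunks_done=1
Byte 12 = 0x0D: mode=SIZE_CR remaining=0 emitted=6 chunks_done=1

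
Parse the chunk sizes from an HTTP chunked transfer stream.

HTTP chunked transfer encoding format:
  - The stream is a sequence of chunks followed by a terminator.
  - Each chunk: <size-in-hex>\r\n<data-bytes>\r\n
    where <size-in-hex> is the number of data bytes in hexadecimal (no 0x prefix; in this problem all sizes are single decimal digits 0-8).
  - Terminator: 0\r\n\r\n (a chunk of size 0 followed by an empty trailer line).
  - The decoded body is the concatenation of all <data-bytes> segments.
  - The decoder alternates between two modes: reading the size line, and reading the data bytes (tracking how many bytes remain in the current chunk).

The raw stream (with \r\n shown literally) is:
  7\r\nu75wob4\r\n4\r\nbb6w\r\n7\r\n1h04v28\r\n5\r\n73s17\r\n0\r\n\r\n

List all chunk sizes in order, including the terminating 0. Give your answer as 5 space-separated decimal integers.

Answer: 7 4 7 5 0

Derivation:
Chunk 1: stream[0..1]='7' size=0x7=7, data at stream[3..10]='u75wob4' -> body[0..7], body so far='u75wob4'
Chunk 2: stream[12..13]='4' size=0x4=4, data at stream[15..19]='bb6w' -> body[7..11], body so far='u75wob4bb6w'
Chunk 3: stream[21..22]='7' size=0x7=7, data at stream[24..31]='1h04v28' -> body[11..18], body so far='u75wob4bb6w1h04v28'
Chunk 4: stream[33..34]='5' size=0x5=5, data at stream[36..41]='73s17' -> body[18..23], body so far='u75wob4bb6w1h04v2873s17'
Chunk 5: stream[43..44]='0' size=0 (terminator). Final body='u75wob4bb6w1h04v2873s17' (23 bytes)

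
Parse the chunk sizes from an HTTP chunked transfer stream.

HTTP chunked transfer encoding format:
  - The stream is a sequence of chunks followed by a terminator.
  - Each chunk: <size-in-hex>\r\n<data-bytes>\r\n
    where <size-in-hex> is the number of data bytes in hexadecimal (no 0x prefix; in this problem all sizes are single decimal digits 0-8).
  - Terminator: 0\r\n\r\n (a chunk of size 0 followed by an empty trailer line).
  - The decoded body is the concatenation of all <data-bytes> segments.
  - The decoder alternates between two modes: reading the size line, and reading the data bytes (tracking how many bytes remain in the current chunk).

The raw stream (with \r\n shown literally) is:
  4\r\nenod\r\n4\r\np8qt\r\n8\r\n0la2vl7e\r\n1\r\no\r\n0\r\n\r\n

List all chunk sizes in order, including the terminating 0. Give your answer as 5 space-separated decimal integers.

Chunk 1: stream[0..1]='4' size=0x4=4, data at stream[3..7]='enod' -> body[0..4], body so far='enod'
Chunk 2: stream[9..10]='4' size=0x4=4, data at stream[12..16]='p8qt' -> body[4..8], body so far='enodp8qt'
Chunk 3: stream[18..19]='8' size=0x8=8, data at stream[21..29]='0la2vl7e' -> body[8..16], body so far='enodp8qt0la2vl7e'
Chunk 4: stream[31..32]='1' size=0x1=1, data at stream[34..35]='o' -> body[16..17], body so far='enodp8qt0la2vl7eo'
Chunk 5: stream[37..38]='0' size=0 (terminator). Final body='enodp8qt0la2vl7eo' (17 bytes)

Answer: 4 4 8 1 0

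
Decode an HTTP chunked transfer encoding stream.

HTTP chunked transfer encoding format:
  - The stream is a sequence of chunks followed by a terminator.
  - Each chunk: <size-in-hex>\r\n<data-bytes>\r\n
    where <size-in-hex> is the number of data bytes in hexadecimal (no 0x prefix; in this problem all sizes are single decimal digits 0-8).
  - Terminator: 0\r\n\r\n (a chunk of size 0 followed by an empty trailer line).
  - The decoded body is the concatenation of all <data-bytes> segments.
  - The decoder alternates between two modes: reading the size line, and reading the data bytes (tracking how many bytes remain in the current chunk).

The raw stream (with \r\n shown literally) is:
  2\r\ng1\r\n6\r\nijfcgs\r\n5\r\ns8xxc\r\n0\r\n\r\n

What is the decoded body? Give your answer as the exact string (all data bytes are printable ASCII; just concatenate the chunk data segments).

Answer: g1ijfcgss8xxc

Derivation:
Chunk 1: stream[0..1]='2' size=0x2=2, data at stream[3..5]='g1' -> body[0..2], body so far='g1'
Chunk 2: stream[7..8]='6' size=0x6=6, data at stream[10..16]='ijfcgs' -> body[2..8], body so far='g1ijfcgs'
Chunk 3: stream[18..19]='5' size=0x5=5, data at stream[21..26]='s8xxc' -> body[8..13], body so far='g1ijfcgss8xxc'
Chunk 4: stream[28..29]='0' size=0 (terminator). Final body='g1ijfcgss8xxc' (13 bytes)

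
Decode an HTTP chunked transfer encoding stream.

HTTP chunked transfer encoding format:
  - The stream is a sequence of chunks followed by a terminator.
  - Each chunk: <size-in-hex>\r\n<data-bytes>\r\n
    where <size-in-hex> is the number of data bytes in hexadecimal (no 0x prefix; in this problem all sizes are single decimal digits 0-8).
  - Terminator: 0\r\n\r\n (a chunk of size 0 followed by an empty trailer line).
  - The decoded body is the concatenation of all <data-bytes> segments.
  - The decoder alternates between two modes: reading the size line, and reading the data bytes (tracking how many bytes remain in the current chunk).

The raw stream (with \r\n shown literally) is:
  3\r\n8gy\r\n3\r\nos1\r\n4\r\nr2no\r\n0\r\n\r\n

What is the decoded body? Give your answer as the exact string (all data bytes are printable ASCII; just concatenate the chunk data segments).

Answer: 8gyos1r2no

Derivation:
Chunk 1: stream[0..1]='3' size=0x3=3, data at stream[3..6]='8gy' -> body[0..3], body so far='8gy'
Chunk 2: stream[8..9]='3' size=0x3=3, data at stream[11..14]='os1' -> body[3..6], body so far='8gyos1'
Chunk 3: stream[16..17]='4' size=0x4=4, data at stream[19..23]='r2no' -> body[6..10], body so far='8gyos1r2no'
Chunk 4: stream[25..26]='0' size=0 (terminator). Final body='8gyos1r2no' (10 bytes)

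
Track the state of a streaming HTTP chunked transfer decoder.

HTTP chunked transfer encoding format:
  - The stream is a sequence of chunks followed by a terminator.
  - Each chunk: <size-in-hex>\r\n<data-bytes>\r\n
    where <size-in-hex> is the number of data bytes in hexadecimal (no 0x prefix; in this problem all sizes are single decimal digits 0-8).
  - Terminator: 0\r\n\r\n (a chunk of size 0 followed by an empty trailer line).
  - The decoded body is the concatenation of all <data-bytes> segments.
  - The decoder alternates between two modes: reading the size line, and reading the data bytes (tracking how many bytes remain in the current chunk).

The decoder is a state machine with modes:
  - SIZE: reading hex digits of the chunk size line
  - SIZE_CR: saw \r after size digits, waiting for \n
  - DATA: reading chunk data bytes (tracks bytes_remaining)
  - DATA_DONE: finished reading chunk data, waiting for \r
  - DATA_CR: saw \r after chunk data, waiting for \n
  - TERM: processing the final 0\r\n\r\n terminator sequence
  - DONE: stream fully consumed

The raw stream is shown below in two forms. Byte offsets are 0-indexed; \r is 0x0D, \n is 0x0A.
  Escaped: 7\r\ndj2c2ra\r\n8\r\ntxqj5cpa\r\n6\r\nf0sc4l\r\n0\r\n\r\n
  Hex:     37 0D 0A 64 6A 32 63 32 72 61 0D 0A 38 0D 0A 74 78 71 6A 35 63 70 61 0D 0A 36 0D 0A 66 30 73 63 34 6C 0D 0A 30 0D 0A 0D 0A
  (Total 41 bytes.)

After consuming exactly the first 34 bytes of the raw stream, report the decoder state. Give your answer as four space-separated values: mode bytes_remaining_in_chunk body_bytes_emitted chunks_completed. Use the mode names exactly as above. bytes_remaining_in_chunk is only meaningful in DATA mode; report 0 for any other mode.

Byte 0 = '7': mode=SIZE remaining=0 emitted=0 chunks_done=0
Byte 1 = 0x0D: mode=SIZE_CR remaining=0 emitted=0 chunks_done=0
Byte 2 = 0x0A: mode=DATA remaining=7 emitted=0 chunks_done=0
Byte 3 = 'd': mode=DATA remaining=6 emitted=1 chunks_done=0
Byte 4 = 'j': mode=DATA remaining=5 emitted=2 chunks_done=0
Byte 5 = '2': mode=DATA remaining=4 emitted=3 chunks_done=0
Byte 6 = 'c': mode=DATA remaining=3 emitted=4 chunks_done=0
Byte 7 = '2': mode=DATA remaining=2 emitted=5 chunks_done=0
Byte 8 = 'r': mode=DATA remaining=1 emitted=6 chunks_done=0
Byte 9 = 'a': mode=DATA_DONE remaining=0 emitted=7 chunks_done=0
Byte 10 = 0x0D: mode=DATA_CR remaining=0 emitted=7 chunks_done=0
Byte 11 = 0x0A: mode=SIZE remaining=0 emitted=7 chunks_done=1
Byte 12 = '8': mode=SIZE remaining=0 emitted=7 chunks_done=1
Byte 13 = 0x0D: mode=SIZE_CR remaining=0 emitted=7 chunks_done=1
Byte 14 = 0x0A: mode=DATA remaining=8 emitted=7 chunks_done=1
Byte 15 = 't': mode=DATA remaining=7 emitted=8 chunks_done=1
Byte 16 = 'x': mode=DATA remaining=6 emitted=9 chunks_done=1
Byte 17 = 'q': mode=DATA remaining=5 emitted=10 chunks_done=1
Byte 18 = 'j': mode=DATA remaining=4 emitted=11 chunks_done=1
Byte 19 = '5': mode=DATA remaining=3 emitted=12 chunks_done=1
Byte 20 = 'c': mode=DATA remaining=2 emitted=13 chunks_done=1
Byte 21 = 'p': mode=DATA remaining=1 emitted=14 chunks_done=1
Byte 22 = 'a': mode=DATA_DONE remaining=0 emitted=15 chunks_done=1
Byte 23 = 0x0D: mode=DATA_CR remaining=0 emitted=15 chunks_done=1
Byte 24 = 0x0A: mode=SIZE remaining=0 emitted=15 chunks_done=2
Byte 25 = '6': mode=SIZE remaining=0 emitted=15 chunks_done=2
Byte 26 = 0x0D: mode=SIZE_CR remaining=0 emitted=15 chunks_done=2
Byte 27 = 0x0A: mode=DATA remaining=6 emitted=15 chunks_done=2
Byte 28 = 'f': mode=DATA remaining=5 emitted=16 chunks_done=2
Byte 29 = '0': mode=DATA remaining=4 emitted=17 chunks_done=2
Byte 30 = 's': mode=DATA remaining=3 emitted=18 chunks_done=2
Byte 31 = 'c': mode=DATA remaining=2 emitted=19 chunks_done=2
Byte 32 = '4': mode=DATA remaining=1 emitted=20 chunks_done=2
Byte 33 = 'l': mode=DATA_DONE remaining=0 emitted=21 chunks_done=2

Answer: DATA_DONE 0 21 2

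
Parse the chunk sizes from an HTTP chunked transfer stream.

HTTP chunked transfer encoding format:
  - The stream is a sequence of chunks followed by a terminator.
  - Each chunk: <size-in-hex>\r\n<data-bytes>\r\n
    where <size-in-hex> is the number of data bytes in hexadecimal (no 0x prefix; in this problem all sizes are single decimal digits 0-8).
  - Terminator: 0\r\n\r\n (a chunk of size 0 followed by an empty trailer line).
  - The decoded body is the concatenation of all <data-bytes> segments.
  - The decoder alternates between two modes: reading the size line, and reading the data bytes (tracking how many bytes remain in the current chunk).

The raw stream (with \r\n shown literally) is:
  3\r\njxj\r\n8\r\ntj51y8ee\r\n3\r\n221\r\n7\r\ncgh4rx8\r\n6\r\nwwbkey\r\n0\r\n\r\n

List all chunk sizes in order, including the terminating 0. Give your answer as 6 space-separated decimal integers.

Answer: 3 8 3 7 6 0

Derivation:
Chunk 1: stream[0..1]='3' size=0x3=3, data at stream[3..6]='jxj' -> body[0..3], body so far='jxj'
Chunk 2: stream[8..9]='8' size=0x8=8, data at stream[11..19]='tj51y8ee' -> body[3..11], body so far='jxjtj51y8ee'
Chunk 3: stream[21..22]='3' size=0x3=3, data at stream[24..27]='221' -> body[11..14], body so far='jxjtj51y8ee221'
Chunk 4: stream[29..30]='7' size=0x7=7, data at stream[32..39]='cgh4rx8' -> body[14..21], body so far='jxjtj51y8ee221cgh4rx8'
Chunk 5: stream[41..42]='6' size=0x6=6, data at stream[44..50]='wwbkey' -> body[21..27], body so far='jxjtj51y8ee221cgh4rx8wwbkey'
Chunk 6: stream[52..53]='0' size=0 (terminator). Final body='jxjtj51y8ee221cgh4rx8wwbkey' (27 bytes)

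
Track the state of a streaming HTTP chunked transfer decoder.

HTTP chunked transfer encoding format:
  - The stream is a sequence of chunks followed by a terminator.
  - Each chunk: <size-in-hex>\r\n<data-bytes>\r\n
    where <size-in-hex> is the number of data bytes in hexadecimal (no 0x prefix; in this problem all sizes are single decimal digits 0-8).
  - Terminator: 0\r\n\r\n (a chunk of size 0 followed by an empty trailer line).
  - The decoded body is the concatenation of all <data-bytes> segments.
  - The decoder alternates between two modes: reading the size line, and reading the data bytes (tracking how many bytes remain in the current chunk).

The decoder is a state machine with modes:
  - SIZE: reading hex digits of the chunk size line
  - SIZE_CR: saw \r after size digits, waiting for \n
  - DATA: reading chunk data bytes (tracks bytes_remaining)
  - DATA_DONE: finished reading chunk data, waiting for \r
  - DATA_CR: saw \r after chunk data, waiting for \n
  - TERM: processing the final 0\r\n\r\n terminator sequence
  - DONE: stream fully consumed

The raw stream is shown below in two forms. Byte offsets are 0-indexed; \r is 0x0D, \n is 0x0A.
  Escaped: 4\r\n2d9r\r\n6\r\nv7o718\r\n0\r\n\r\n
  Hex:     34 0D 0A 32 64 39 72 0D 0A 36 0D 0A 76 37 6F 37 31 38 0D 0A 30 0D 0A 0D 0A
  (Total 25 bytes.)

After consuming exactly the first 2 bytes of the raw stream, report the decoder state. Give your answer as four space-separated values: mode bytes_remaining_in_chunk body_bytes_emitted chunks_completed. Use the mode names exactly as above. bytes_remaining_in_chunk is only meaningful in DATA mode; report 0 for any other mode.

Answer: SIZE_CR 0 0 0

Derivation:
Byte 0 = '4': mode=SIZE remaining=0 emitted=0 chunks_done=0
Byte 1 = 0x0D: mode=SIZE_CR remaining=0 emitted=0 chunks_done=0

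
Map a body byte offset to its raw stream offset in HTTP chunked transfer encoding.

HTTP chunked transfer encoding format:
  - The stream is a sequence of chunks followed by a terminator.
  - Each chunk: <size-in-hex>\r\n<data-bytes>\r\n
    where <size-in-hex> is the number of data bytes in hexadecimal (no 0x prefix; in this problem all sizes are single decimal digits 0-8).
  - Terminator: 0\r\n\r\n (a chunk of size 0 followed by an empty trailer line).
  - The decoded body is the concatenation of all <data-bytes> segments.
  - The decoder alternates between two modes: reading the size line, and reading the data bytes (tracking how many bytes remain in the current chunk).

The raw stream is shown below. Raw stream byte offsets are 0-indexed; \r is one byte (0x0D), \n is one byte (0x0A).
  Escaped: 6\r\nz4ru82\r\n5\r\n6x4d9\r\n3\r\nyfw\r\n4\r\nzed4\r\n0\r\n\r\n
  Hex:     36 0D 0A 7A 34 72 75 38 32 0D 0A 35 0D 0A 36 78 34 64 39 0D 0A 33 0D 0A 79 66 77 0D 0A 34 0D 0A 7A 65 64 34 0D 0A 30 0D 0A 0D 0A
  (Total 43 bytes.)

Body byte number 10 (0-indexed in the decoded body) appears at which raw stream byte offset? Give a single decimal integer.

Chunk 1: stream[0..1]='6' size=0x6=6, data at stream[3..9]='z4ru82' -> body[0..6], body so far='z4ru82'
Chunk 2: stream[11..12]='5' size=0x5=5, data at stream[14..19]='6x4d9' -> body[6..11], body so far='z4ru826x4d9'
Chunk 3: stream[21..22]='3' size=0x3=3, data at stream[24..27]='yfw' -> body[11..14], body so far='z4ru826x4d9yfw'
Chunk 4: stream[29..30]='4' size=0x4=4, data at stream[32..36]='zed4' -> body[14..18], body so far='z4ru826x4d9yfwzed4'
Chunk 5: stream[38..39]='0' size=0 (terminator). Final body='z4ru826x4d9yfwzed4' (18 bytes)
Body byte 10 at stream offset 18

Answer: 18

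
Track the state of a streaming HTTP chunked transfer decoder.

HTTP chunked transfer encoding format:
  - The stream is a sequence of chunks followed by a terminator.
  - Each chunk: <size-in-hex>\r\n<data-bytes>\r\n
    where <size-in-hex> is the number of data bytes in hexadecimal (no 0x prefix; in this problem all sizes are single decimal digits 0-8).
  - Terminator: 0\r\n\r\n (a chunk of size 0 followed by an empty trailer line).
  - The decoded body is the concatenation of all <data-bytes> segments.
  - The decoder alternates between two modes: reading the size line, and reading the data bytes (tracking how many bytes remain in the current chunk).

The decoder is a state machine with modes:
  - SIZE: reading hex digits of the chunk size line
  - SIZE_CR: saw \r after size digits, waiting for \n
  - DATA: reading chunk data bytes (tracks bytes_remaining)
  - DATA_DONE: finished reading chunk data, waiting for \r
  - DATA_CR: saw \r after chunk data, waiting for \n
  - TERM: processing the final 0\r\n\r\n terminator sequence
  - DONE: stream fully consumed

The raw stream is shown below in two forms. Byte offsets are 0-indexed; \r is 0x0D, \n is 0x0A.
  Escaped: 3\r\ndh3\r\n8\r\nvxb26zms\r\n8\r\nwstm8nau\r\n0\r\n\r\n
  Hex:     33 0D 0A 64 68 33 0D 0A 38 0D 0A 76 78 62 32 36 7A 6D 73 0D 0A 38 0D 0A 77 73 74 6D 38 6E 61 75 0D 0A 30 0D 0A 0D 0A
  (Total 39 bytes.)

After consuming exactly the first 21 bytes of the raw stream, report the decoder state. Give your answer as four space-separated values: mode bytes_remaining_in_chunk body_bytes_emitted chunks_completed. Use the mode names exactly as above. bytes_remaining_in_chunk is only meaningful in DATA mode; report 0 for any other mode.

Byte 0 = '3': mode=SIZE remaining=0 emitted=0 chunks_done=0
Byte 1 = 0x0D: mode=SIZE_CR remaining=0 emitted=0 chunks_done=0
Byte 2 = 0x0A: mode=DATA remaining=3 emitted=0 chunks_done=0
Byte 3 = 'd': mode=DATA remaining=2 emitted=1 chunks_done=0
Byte 4 = 'h': mode=DATA remaining=1 emitted=2 chunks_done=0
Byte 5 = '3': mode=DATA_DONE remaining=0 emitted=3 chunks_done=0
Byte 6 = 0x0D: mode=DATA_CR remaining=0 emitted=3 chunks_done=0
Byte 7 = 0x0A: mode=SIZE remaining=0 emitted=3 chunks_done=1
Byte 8 = '8': mode=SIZE remaining=0 emitted=3 chunks_done=1
Byte 9 = 0x0D: mode=SIZE_CR remaining=0 emitted=3 chunks_done=1
Byte 10 = 0x0A: mode=DATA remaining=8 emitted=3 chunks_done=1
Byte 11 = 'v': mode=DATA remaining=7 emitted=4 chunks_done=1
Byte 12 = 'x': mode=DATA remaining=6 emitted=5 chunks_done=1
Byte 13 = 'b': mode=DATA remaining=5 emitted=6 chunks_done=1
Byte 14 = '2': mode=DATA remaining=4 emitted=7 chunks_done=1
Byte 15 = '6': mode=DATA remaining=3 emitted=8 chunks_done=1
Byte 16 = 'z': mode=DATA remaining=2 emitted=9 chunks_done=1
Byte 17 = 'm': mode=DATA remaining=1 emitted=10 chunks_done=1
Byte 18 = 's': mode=DATA_DONE remaining=0 emitted=11 chunks_done=1
Byte 19 = 0x0D: mode=DATA_CR remaining=0 emitted=11 chunks_done=1
Byte 20 = 0x0A: mode=SIZE remaining=0 emitted=11 chunks_done=2

Answer: SIZE 0 11 2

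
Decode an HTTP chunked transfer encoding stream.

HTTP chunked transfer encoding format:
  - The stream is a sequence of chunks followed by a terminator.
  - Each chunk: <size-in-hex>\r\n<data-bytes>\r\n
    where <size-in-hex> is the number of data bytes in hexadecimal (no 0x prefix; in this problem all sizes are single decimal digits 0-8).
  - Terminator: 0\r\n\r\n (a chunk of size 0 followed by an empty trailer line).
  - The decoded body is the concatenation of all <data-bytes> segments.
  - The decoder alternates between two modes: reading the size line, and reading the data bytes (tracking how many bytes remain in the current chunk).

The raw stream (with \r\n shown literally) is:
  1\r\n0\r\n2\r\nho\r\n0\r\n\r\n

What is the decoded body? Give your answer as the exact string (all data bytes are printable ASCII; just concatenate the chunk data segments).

Chunk 1: stream[0..1]='1' size=0x1=1, data at stream[3..4]='0' -> body[0..1], body so far='0'
Chunk 2: stream[6..7]='2' size=0x2=2, data at stream[9..11]='ho' -> body[1..3], body so far='0ho'
Chunk 3: stream[13..14]='0' size=0 (terminator). Final body='0ho' (3 bytes)

Answer: 0ho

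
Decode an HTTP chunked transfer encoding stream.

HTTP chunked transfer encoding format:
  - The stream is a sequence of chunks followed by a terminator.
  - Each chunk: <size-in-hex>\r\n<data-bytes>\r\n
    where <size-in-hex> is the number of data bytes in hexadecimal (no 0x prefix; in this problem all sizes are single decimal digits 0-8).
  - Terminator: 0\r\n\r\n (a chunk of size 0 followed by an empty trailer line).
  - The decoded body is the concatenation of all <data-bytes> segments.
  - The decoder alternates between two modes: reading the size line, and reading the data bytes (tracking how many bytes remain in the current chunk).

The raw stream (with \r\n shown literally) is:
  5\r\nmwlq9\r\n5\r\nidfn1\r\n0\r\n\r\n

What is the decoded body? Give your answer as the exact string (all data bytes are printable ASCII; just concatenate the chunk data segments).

Chunk 1: stream[0..1]='5' size=0x5=5, data at stream[3..8]='mwlq9' -> body[0..5], body so far='mwlq9'
Chunk 2: stream[10..11]='5' size=0x5=5, data at stream[13..18]='idfn1' -> body[5..10], body so far='mwlq9idfn1'
Chunk 3: stream[20..21]='0' size=0 (terminator). Final body='mwlq9idfn1' (10 bytes)

Answer: mwlq9idfn1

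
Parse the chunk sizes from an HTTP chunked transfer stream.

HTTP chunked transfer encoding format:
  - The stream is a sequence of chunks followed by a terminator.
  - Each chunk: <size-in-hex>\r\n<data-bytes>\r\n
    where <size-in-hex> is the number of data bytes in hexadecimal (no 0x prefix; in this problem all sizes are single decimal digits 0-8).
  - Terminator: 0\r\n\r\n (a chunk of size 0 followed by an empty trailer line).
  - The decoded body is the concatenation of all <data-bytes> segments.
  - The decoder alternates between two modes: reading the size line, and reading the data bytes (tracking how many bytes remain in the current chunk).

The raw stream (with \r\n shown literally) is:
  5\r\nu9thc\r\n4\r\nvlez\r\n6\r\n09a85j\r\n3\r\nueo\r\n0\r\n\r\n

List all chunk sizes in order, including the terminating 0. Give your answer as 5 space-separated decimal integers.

Answer: 5 4 6 3 0

Derivation:
Chunk 1: stream[0..1]='5' size=0x5=5, data at stream[3..8]='u9thc' -> body[0..5], body so far='u9thc'
Chunk 2: stream[10..11]='4' size=0x4=4, data at stream[13..17]='vlez' -> body[5..9], body so far='u9thcvlez'
Chunk 3: stream[19..20]='6' size=0x6=6, data at stream[22..28]='09a85j' -> body[9..15], body so far='u9thcvlez09a85j'
Chunk 4: stream[30..31]='3' size=0x3=3, data at stream[33..36]='ueo' -> body[15..18], body so far='u9thcvlez09a85jueo'
Chunk 5: stream[38..39]='0' size=0 (terminator). Final body='u9thcvlez09a85jueo' (18 bytes)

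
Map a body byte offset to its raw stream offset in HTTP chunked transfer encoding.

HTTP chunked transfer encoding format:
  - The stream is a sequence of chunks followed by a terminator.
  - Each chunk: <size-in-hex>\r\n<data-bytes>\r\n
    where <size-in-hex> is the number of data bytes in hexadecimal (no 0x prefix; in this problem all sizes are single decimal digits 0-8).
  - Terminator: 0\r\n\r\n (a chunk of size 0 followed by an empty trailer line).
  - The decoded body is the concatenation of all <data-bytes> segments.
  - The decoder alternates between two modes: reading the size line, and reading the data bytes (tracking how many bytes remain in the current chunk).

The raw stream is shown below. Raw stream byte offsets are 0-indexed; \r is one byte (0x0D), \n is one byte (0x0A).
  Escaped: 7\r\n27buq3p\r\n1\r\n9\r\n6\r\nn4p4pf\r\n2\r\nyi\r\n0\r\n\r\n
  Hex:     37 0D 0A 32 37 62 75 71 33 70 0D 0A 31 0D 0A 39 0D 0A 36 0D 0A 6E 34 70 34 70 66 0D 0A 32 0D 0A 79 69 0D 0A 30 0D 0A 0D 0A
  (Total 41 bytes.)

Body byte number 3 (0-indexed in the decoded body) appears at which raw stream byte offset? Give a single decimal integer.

Answer: 6

Derivation:
Chunk 1: stream[0..1]='7' size=0x7=7, data at stream[3..10]='27buq3p' -> body[0..7], body so far='27buq3p'
Chunk 2: stream[12..13]='1' size=0x1=1, data at stream[15..16]='9' -> body[7..8], body so far='27buq3p9'
Chunk 3: stream[18..19]='6' size=0x6=6, data at stream[21..27]='n4p4pf' -> body[8..14], body so far='27buq3p9n4p4pf'
Chunk 4: stream[29..30]='2' size=0x2=2, data at stream[32..34]='yi' -> body[14..16], body so far='27buq3p9n4p4pfyi'
Chunk 5: stream[36..37]='0' size=0 (terminator). Final body='27buq3p9n4p4pfyi' (16 bytes)
Body byte 3 at stream offset 6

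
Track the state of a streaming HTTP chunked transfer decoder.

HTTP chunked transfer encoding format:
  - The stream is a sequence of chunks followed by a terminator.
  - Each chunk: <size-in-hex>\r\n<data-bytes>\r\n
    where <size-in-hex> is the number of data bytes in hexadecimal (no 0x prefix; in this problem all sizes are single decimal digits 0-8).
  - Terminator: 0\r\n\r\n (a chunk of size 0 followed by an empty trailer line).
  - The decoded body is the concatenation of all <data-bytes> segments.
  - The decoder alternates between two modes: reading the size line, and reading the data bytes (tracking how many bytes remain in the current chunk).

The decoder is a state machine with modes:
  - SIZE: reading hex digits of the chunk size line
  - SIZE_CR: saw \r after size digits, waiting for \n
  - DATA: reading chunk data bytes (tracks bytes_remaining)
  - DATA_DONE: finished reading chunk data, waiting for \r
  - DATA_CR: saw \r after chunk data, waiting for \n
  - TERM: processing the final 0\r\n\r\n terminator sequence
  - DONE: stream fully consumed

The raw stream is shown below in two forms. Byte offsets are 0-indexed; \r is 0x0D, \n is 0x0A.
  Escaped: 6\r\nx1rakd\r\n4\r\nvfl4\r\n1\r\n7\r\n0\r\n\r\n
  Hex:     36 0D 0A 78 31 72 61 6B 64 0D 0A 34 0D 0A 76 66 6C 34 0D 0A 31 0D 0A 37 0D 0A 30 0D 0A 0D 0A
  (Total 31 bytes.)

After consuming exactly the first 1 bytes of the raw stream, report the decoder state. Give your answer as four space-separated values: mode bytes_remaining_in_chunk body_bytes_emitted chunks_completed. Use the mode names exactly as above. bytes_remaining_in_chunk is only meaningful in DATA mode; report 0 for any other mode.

Byte 0 = '6': mode=SIZE remaining=0 emitted=0 chunks_done=0

Answer: SIZE 0 0 0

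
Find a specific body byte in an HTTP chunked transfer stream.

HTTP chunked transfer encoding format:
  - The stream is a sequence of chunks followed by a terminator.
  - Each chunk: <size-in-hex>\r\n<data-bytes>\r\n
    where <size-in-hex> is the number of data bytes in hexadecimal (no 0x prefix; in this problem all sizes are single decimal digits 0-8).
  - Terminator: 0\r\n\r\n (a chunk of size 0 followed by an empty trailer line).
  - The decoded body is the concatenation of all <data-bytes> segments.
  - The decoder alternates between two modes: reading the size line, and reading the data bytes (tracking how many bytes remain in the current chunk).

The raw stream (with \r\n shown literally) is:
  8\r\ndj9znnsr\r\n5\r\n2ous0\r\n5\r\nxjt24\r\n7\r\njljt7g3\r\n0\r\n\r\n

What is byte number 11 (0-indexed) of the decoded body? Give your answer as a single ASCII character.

Chunk 1: stream[0..1]='8' size=0x8=8, data at stream[3..11]='dj9znnsr' -> body[0..8], body so far='dj9znnsr'
Chunk 2: stream[13..14]='5' size=0x5=5, data at stream[16..21]='2ous0' -> body[8..13], body so far='dj9znnsr2ous0'
Chunk 3: stream[23..24]='5' size=0x5=5, data at stream[26..31]='xjt24' -> body[13..18], body so far='dj9znnsr2ous0xjt24'
Chunk 4: stream[33..34]='7' size=0x7=7, data at stream[36..43]='jljt7g3' -> body[18..25], body so far='dj9znnsr2ous0xjt24jljt7g3'
Chunk 5: stream[45..46]='0' size=0 (terminator). Final body='dj9znnsr2ous0xjt24jljt7g3' (25 bytes)
Body byte 11 = 's'

Answer: s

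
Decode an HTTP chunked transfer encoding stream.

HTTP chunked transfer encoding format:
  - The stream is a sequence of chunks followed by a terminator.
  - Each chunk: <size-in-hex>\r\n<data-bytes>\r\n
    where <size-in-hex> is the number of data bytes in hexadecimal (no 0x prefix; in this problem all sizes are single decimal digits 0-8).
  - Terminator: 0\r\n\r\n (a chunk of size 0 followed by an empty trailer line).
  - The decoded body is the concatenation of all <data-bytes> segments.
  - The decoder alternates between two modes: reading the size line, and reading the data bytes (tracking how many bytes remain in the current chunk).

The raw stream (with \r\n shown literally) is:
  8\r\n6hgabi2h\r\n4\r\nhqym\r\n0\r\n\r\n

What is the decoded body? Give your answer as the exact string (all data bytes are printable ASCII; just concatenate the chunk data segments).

Answer: 6hgabi2hhqym

Derivation:
Chunk 1: stream[0..1]='8' size=0x8=8, data at stream[3..11]='6hgabi2h' -> body[0..8], body so far='6hgabi2h'
Chunk 2: stream[13..14]='4' size=0x4=4, data at stream[16..20]='hqym' -> body[8..12], body so far='6hgabi2hhqym'
Chunk 3: stream[22..23]='0' size=0 (terminator). Final body='6hgabi2hhqym' (12 bytes)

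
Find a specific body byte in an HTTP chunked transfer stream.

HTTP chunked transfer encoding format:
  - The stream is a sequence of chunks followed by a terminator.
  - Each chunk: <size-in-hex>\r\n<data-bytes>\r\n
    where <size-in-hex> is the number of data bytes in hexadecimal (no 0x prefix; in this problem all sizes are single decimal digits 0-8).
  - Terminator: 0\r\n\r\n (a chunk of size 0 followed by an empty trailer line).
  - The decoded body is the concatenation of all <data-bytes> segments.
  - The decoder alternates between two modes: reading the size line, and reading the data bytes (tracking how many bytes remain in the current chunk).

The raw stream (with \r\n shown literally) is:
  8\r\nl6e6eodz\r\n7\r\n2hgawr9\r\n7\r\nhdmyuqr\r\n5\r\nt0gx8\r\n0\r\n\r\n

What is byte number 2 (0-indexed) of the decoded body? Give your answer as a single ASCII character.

Chunk 1: stream[0..1]='8' size=0x8=8, data at stream[3..11]='l6e6eodz' -> body[0..8], body so far='l6e6eodz'
Chunk 2: stream[13..14]='7' size=0x7=7, data at stream[16..23]='2hgawr9' -> body[8..15], body so far='l6e6eodz2hgawr9'
Chunk 3: stream[25..26]='7' size=0x7=7, data at stream[28..35]='hdmyuqr' -> body[15..22], body so far='l6e6eodz2hgawr9hdmyuqr'
Chunk 4: stream[37..38]='5' size=0x5=5, data at stream[40..45]='t0gx8' -> body[22..27], body so far='l6e6eodz2hgawr9hdmyuqrt0gx8'
Chunk 5: stream[47..48]='0' size=0 (terminator). Final body='l6e6eodz2hgawr9hdmyuqrt0gx8' (27 bytes)
Body byte 2 = 'e'

Answer: e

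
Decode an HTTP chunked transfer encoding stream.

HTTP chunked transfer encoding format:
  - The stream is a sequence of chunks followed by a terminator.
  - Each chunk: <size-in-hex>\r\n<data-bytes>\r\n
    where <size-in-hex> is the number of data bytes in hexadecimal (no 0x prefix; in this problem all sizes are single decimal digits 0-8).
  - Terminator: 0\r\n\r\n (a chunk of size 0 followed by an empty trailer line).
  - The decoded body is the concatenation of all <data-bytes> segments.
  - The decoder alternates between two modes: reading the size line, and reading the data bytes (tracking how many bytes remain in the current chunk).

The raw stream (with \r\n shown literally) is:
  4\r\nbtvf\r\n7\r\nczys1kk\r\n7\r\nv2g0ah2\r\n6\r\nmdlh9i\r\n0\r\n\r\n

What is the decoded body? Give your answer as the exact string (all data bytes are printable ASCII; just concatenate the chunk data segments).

Answer: btvfczys1kkv2g0ah2mdlh9i

Derivation:
Chunk 1: stream[0..1]='4' size=0x4=4, data at stream[3..7]='btvf' -> body[0..4], body so far='btvf'
Chunk 2: stream[9..10]='7' size=0x7=7, data at stream[12..19]='czys1kk' -> body[4..11], body so far='btvfczys1kk'
Chunk 3: stream[21..22]='7' size=0x7=7, data at stream[24..31]='v2g0ah2' -> body[11..18], body so far='btvfczys1kkv2g0ah2'
Chunk 4: stream[33..34]='6' size=0x6=6, data at stream[36..42]='mdlh9i' -> body[18..24], body so far='btvfczys1kkv2g0ah2mdlh9i'
Chunk 5: stream[44..45]='0' size=0 (terminator). Final body='btvfczys1kkv2g0ah2mdlh9i' (24 bytes)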